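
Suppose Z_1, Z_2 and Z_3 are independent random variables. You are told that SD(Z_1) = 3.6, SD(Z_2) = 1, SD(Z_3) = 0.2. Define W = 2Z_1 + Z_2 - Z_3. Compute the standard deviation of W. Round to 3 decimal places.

7.272

var(Z_1) = 12.96, var(Z_2) = 1, var(Z_3) = 0.04
By independence, var(W) = (2)²var(Z_1) + (1)²var(Z_2) + (-1)²var(Z_3)
= (2)²·12.96 + (1)²·1 + (-1)²·0.04 = 52.88
SD(W) = √52.88 ≈ 7.272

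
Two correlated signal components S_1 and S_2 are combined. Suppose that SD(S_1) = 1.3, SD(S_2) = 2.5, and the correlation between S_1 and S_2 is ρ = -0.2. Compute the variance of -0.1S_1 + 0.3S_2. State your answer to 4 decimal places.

Var(S_1) = (1.3)² = 1.69;  Var(S_2) = (2.5)² = 6.25
Cov(S_1,S_2) = ρ·SD(S_1)·SD(S_2) = -0.2·1.3·2.5 = -0.65
Var(-0.1S_1 + 0.3S_2) = (-0.1)²·Var(S_1) + (0.3)²·Var(S_2) + 2·(-0.1)·(0.3)·Cov(S_1,S_2)
= 0.01·1.69 + 0.09·6.25 + -0.06·-0.65 = 0.6184

0.6184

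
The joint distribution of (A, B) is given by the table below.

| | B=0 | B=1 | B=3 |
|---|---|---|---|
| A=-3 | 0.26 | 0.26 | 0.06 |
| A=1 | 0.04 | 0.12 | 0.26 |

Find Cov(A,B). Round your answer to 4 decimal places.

1.3488

E[A] = -1.32,  E[B] = 1.34
E[AB] = -0.42
Cov(A,B) = E[AB] − E[A]E[B] = -0.42 − (-1.32)(1.34) = 1.3488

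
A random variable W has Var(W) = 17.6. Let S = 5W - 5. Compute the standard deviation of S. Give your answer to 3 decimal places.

Var(5W - 5) = (5)²·17.6 = 440
SD(S) = √440 ≈ 20.976

20.976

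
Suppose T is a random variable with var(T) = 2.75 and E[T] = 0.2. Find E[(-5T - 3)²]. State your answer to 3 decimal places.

E[-5T - 3] = -5·0.2 − 3 = -4
var(-5T - 3) = (-5)²·2.75 = 68.75
E[(-5T - 3)²] = var((-5T - 3)) + (E[(-5T - 3)])² = 68.75 + (-4)² = 84.75

84.750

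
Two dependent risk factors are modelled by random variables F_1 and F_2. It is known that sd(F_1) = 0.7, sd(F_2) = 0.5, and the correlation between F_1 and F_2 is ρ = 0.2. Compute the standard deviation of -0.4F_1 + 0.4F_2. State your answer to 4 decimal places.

V(F_1) = (0.7)² = 0.49;  V(F_2) = (0.5)² = 0.25
cov(F_1,F_2) = ρ·sd(F_1)·sd(F_2) = 0.2·0.7·0.5 = 0.07
V(-0.4F_1 + 0.4F_2) = (-0.4)²·V(F_1) + (0.4)²·V(F_2) + 2·(-0.4)·(0.4)·cov(F_1,F_2)
= 0.16·0.49 + 0.16·0.25 + -0.32·0.07 = 0.096
sd(-0.4F_1 + 0.4F_2) = √0.096 ≈ 0.3098

0.3098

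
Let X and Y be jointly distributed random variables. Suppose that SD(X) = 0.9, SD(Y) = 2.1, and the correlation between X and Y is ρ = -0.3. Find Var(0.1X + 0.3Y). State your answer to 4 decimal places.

Var(X) = (0.9)² = 0.81;  Var(Y) = (2.1)² = 4.41
Cov(X,Y) = ρ·SD(X)·SD(Y) = -0.3·0.9·2.1 = -0.567
Var(0.1X + 0.3Y) = (0.1)²·Var(X) + (0.3)²·Var(Y) + 2·(0.1)·(0.3)·Cov(X,Y)
= 0.01·0.81 + 0.09·4.41 + 0.06·-0.567 = 0.37098

0.3710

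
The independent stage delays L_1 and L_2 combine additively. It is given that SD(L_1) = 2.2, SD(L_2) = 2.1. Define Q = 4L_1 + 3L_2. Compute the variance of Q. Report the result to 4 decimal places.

V(L_1) = 4.84, V(L_2) = 4.41
By independence, V(Q) = (4)²V(L_1) + (3)²V(L_2)
= (4)²·4.84 + (3)²·4.41 = 117.13

117.1300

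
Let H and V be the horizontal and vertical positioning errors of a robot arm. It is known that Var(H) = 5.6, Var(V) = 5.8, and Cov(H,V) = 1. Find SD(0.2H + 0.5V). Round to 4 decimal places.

1.3689

Var(0.2H + 0.5V) = (0.2)²·Var(H) + (0.5)²·Var(V) + 2·(0.2)·(0.5)·Cov(H,V)
= 0.04·5.6 + 0.25·5.8 + 0.2·1 = 1.874
SD(0.2H + 0.5V) = √1.874 ≈ 1.3689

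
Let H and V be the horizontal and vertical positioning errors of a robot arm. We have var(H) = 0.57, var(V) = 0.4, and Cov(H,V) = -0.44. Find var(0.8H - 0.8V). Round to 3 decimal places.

1.184

var(0.8H - 0.8V) = (0.8)²·var(H) + (-0.8)²·var(V) + 2·(0.8)·(-0.8)·Cov(H,V)
= 0.64·0.57 + 0.64·0.4 + -1.28·-0.44 = 1.184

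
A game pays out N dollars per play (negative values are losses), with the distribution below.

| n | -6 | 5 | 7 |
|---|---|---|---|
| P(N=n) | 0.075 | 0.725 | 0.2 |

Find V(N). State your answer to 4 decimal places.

E[N] = (-6)(0.075) + (5)(0.725) + (7)(0.2) = 4.575
E[N²] = (-6)²(0.075) + (5)²(0.725) + (7)²(0.2) = 30.625
V(N) = E[N²] − (E[N])² = 30.625 − (4.575)² = 9.694375

9.6944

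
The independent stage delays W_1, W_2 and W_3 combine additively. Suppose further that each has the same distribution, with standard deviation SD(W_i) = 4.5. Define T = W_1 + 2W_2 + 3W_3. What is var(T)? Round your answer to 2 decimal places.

var(W_i) = (4.5)² = 20.25
By independence, var(T) = (1)²var(W_1) + (2)²var(W_2) + (3)²var(W_3)
= (1)²·20.25 + (2)²·20.25 + (3)²·20.25 = 283.5

283.50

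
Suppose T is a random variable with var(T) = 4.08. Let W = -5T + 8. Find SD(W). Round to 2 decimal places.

var(-5T + 8) = (-5)²·4.08 = 102
SD(W) = √102 ≈ 10.10

10.10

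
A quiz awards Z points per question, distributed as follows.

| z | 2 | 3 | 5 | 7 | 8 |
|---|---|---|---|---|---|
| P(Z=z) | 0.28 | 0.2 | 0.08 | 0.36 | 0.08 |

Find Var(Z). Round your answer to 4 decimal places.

5.4016

E[Z] = (2)(0.28) + (3)(0.2) + (5)(0.08) + (7)(0.36) + (8)(0.08) = 4.72
E[Z²] = (2)²(0.28) + (3)²(0.2) + (5)²(0.08) + (7)²(0.36) + (8)²(0.08) = 27.68
Var(Z) = E[Z²] − (E[Z])² = 27.68 − (4.72)² = 5.4016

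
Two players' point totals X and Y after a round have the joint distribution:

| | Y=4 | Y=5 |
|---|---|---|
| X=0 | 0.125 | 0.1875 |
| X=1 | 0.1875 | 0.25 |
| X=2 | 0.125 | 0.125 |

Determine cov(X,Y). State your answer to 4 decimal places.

E[X] = 0.9375,  E[Y] = 4.5625
E[XY] = 4.25
cov(X,Y) = E[XY] − E[X]E[Y] = 4.25 − (0.9375)(4.5625) = -0.02734375

-0.0273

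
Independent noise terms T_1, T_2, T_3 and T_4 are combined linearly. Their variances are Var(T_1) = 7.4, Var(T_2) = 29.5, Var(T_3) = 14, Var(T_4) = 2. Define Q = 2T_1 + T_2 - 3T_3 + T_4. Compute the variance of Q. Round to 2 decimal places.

By independence, Var(Q) = (2)²Var(T_1) + (1)²Var(T_2) + (-3)²Var(T_3) + (1)²Var(T_4)
= (2)²·7.4 + (1)²·29.5 + (-3)²·14 + (1)²·2 = 187.1

187.10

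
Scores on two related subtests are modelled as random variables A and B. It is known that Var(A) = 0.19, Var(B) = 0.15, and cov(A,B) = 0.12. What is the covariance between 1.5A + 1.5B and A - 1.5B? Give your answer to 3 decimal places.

-0.143

cov(1.5A + 1.5B, A - 1.5B) = (1.5)(1)Var(A) + (1.5)(-1.5)Var(B) + [(1.5)(-1.5) + (1.5)(1)]cov(A,B)
= 1.5·0.19 + -2.25·0.15 + -0.75·0.12 = -0.1425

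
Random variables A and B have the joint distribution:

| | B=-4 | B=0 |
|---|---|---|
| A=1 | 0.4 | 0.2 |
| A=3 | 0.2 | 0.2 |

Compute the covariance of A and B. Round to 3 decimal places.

E[A] = 1.8,  E[B] = -2.4
E[AB] = -4
Cov(A,B) = E[AB] − E[A]E[B] = -4 − (1.8)(-2.4) = 0.32

0.320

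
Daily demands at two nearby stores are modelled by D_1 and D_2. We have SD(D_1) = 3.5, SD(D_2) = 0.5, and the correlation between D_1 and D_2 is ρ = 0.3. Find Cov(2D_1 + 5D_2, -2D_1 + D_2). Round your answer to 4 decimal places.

-51.9500

V(D_1) = (3.5)² = 12.25;  V(D_2) = (0.5)² = 0.25
Cov(D_1,D_2) = ρ·SD(D_1)·SD(D_2) = 0.3·3.5·0.5 = 0.525
Cov(2D_1 + 5D_2, -2D_1 + D_2) = (2)(-2)V(D_1) + (5)(1)V(D_2) + [(2)(1) + (5)(-2)]Cov(D_1,D_2)
= -4·12.25 + 5·0.25 + -8·0.525 = -51.95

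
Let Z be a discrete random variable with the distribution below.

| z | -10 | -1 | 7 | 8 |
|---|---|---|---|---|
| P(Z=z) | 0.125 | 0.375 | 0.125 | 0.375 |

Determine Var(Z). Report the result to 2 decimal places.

37.94

E[Z] = (-10)(0.125) + (-1)(0.375) + (7)(0.125) + (8)(0.375) = 2.25
E[Z²] = (-10)²(0.125) + (-1)²(0.375) + (7)²(0.125) + (8)²(0.375) = 43
Var(Z) = E[Z²] − (E[Z])² = 43 − (2.25)² = 37.9375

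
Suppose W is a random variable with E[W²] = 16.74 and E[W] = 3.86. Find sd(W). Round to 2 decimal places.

V(W) = 16.74 − (3.86)² = 1.8404
sd(W) = √1.8404 ≈ 1.36

1.36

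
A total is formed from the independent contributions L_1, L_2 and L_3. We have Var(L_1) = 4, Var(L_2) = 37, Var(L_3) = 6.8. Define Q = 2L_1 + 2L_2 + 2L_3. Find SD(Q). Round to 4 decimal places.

By independence, Var(Q) = (2)²Var(L_1) + (2)²Var(L_2) + (2)²Var(L_3)
= (2)²·4 + (2)²·37 + (2)²·6.8 = 191.2
SD(Q) = √191.2 ≈ 13.8275

13.8275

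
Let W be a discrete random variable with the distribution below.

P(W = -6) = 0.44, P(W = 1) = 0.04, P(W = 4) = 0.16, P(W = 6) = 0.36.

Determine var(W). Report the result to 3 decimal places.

31.360

E[W] = (-6)(0.44) + (1)(0.04) + (4)(0.16) + (6)(0.36) = 0.2
E[W²] = (-6)²(0.44) + (1)²(0.04) + (4)²(0.16) + (6)²(0.36) = 31.4
var(W) = E[W²] − (E[W])² = 31.4 − (0.2)² = 31.36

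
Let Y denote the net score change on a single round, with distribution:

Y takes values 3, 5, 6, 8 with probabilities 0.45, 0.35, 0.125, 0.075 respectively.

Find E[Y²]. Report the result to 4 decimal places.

E[Y²] = (3)²(0.45) + (5)²(0.35) + (6)²(0.125) + (8)²(0.075) = 22.1

22.1000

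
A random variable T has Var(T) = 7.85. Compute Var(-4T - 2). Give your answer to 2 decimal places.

125.60

Var(-4T - 2) = (-4)²·Var(T) = 16·7.85 = 125.6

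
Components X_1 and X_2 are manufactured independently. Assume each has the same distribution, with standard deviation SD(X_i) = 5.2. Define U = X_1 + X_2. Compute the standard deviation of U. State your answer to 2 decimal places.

V(X_i) = (5.2)² = 27.04
By independence, V(U) = (1)²V(X_1) + (1)²V(X_2)
= (1)²·27.04 + (1)²·27.04 = 54.08
SD(U) = √54.08 ≈ 7.35

7.35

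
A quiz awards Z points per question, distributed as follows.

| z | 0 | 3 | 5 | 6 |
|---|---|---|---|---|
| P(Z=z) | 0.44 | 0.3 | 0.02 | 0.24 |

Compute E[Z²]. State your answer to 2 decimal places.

E[Z²] = (0)²(0.44) + (3)²(0.3) + (5)²(0.02) + (6)²(0.24) = 11.84

11.84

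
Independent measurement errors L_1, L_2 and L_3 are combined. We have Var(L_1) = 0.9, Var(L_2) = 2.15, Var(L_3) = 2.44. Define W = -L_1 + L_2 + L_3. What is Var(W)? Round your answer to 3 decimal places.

By independence, Var(W) = (-1)²Var(L_1) + (1)²Var(L_2) + (1)²Var(L_3)
= (-1)²·0.9 + (1)²·2.15 + (1)²·2.44 = 5.49

5.490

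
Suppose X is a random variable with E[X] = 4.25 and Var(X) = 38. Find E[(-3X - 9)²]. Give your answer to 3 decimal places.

815.063

E[-3X - 9] = -3·4.25 − 9 = -21.75
Var(-3X - 9) = (-3)²·38 = 342
E[(-3X - 9)²] = Var((-3X - 9)) + (E[(-3X - 9)])² = 342 + (-21.75)² = 815.0625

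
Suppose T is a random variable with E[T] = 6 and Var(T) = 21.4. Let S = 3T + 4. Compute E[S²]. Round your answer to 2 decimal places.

E[3T + 4] = 3·6 + 4 = 22
Var(3T + 4) = (3)²·21.4 = 192.6
E[S²] = Var(S) + (E[S])² = 192.6 + (22)² = 676.6

676.60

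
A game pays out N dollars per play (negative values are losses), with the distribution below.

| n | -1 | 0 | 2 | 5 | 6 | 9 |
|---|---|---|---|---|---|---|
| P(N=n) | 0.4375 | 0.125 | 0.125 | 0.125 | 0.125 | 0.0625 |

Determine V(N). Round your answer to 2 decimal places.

10.56

E[N] = (-1)(0.4375) + (0)(0.125) + (2)(0.125) + (5)(0.125) + (6)(0.125) + (9)(0.0625) = 1.75
E[N²] = (-1)²(0.4375) + (0)²(0.125) + (2)²(0.125) + (5)²(0.125) + (6)²(0.125) + (9)²(0.0625) = 13.625
V(N) = E[N²] − (E[N])² = 13.625 − (1.75)² = 10.5625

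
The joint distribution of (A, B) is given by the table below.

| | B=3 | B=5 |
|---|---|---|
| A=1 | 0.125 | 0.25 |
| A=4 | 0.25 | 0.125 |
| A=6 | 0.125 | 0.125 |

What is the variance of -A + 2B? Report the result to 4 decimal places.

E[A] = 3.375,  E[B] = 4,  E[AB] = 13.125
Var(A) = 15.375 − (3.375)² = 3.984375;  Var(B) = 17 − (4)² = 1
Cov(A,B) = 13.125 − (3.375)(4) = -0.375
Var(-A + 2B) = (-1)²·3.984375 + (2)²·1 + 2·(-1)·(2)·-0.375 = 9.484375

9.4844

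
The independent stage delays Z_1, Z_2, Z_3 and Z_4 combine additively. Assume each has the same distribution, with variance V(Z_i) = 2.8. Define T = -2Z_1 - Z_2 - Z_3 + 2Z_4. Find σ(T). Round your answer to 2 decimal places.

By independence, V(T) = (-2)²V(Z_1) + (-1)²V(Z_2) + (-1)²V(Z_3) + (2)²V(Z_4)
= (-2)²·2.8 + (-1)²·2.8 + (-1)²·2.8 + (2)²·2.8 = 28
σ(T) = √28 ≈ 5.29

5.29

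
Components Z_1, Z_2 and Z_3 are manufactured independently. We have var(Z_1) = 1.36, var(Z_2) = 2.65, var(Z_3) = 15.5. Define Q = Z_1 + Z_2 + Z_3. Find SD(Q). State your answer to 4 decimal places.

4.4170

By independence, var(Q) = (1)²var(Z_1) + (1)²var(Z_2) + (1)²var(Z_3)
= (1)²·1.36 + (1)²·2.65 + (1)²·15.5 = 19.51
SD(Q) = √19.51 ≈ 4.4170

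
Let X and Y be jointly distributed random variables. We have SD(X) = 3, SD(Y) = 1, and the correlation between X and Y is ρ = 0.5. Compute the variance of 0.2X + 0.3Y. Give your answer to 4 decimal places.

0.6300

var(X) = (3)² = 9;  var(Y) = (1)² = 1
Cov(X,Y) = ρ·SD(X)·SD(Y) = 0.5·3·1 = 1.5
var(0.2X + 0.3Y) = (0.2)²·var(X) + (0.3)²·var(Y) + 2·(0.2)·(0.3)·Cov(X,Y)
= 0.04·9 + 0.09·1 + 0.12·1.5 = 0.63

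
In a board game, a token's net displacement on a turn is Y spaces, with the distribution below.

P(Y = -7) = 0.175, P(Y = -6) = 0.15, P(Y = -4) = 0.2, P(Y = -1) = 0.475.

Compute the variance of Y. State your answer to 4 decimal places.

E[Y] = (-7)(0.175) + (-6)(0.15) + (-4)(0.2) + (-1)(0.475) = -3.4
E[Y²] = (-7)²(0.175) + (-6)²(0.15) + (-4)²(0.2) + (-1)²(0.475) = 17.65
V(Y) = E[Y²] − (E[Y])² = 17.65 − (-3.4)² = 6.09

6.0900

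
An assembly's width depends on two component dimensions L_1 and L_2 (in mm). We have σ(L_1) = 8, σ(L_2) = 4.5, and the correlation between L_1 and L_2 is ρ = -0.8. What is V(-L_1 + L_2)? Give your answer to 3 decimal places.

141.850

V(L_1) = (8)² = 64;  V(L_2) = (4.5)² = 20.25
Cov(L_1,L_2) = ρ·σ(L_1)·σ(L_2) = -0.8·8·4.5 = -28.8
V(-L_1 + L_2) = (-1)²·V(L_1) + (1)²·V(L_2) + 2·(-1)·(1)·Cov(L_1,L_2)
= 1·64 + 1·20.25 + -2·-28.8 = 141.85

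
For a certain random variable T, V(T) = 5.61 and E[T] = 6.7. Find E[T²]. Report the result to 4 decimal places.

E[T²] = V(T) + (E[T])² = 5.61 + (6.7)² = 50.5

50.5000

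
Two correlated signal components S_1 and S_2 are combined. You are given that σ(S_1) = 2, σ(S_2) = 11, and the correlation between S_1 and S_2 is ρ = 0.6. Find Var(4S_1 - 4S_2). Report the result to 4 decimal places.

1577.6000

Var(S_1) = (2)² = 4;  Var(S_2) = (11)² = 121
Cov(S_1,S_2) = ρ·σ(S_1)·σ(S_2) = 0.6·2·11 = 13.2
Var(4S_1 - 4S_2) = (4)²·Var(S_1) + (-4)²·Var(S_2) + 2·(4)·(-4)·Cov(S_1,S_2)
= 16·4 + 16·121 + -32·13.2 = 1577.6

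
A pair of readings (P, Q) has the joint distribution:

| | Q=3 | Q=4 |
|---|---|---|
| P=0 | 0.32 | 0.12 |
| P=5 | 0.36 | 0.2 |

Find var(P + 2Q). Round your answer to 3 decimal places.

7.446

E[P] = 2.8,  E[Q] = 3.32,  E[PQ] = 9.4
var(P) = 14 − (2.8)² = 6.16;  var(Q) = 11.24 − (3.32)² = 0.2176
Cov(P,Q) = 9.4 − (2.8)(3.32) = 0.104
var(P + 2Q) = (1)²·6.16 + (2)²·0.2176 + 2·(1)·(2)·0.104 = 7.4464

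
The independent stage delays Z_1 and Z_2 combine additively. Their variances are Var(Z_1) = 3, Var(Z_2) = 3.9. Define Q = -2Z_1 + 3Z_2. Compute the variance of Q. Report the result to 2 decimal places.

By independence, Var(Q) = (-2)²Var(Z_1) + (3)²Var(Z_2)
= (-2)²·3 + (3)²·3.9 = 47.1

47.10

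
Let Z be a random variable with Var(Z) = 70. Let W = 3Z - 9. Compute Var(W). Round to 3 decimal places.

630.000

Var(3Z - 9) = (3)²·Var(Z) = 9·70 = 630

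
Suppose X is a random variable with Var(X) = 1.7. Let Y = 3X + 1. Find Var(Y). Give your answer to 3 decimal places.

15.300

Var(3X + 1) = (3)²·Var(X) = 9·1.7 = 15.3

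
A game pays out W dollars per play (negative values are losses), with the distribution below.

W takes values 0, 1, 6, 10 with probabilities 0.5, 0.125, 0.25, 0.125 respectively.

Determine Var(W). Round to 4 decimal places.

13.3594

E[W] = (0)(0.5) + (1)(0.125) + (6)(0.25) + (10)(0.125) = 2.875
E[W²] = (0)²(0.5) + (1)²(0.125) + (6)²(0.25) + (10)²(0.125) = 21.625
Var(W) = E[W²] − (E[W])² = 21.625 − (2.875)² = 13.359375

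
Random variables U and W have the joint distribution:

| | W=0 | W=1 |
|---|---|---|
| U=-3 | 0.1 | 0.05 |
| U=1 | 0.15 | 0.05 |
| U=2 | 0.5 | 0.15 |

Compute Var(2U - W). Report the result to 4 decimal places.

12.6275

E[U] = 1.05,  E[W] = 0.25,  E[UW] = 0.2
Var(U) = 4.15 − (1.05)² = 3.0475;  Var(W) = 0.25 − (0.25)² = 0.1875
cov(U,W) = 0.2 − (1.05)(0.25) = -0.0625
Var(2U - W) = (2)²·3.0475 + (-1)²·0.1875 + 2·(2)·(-1)·-0.0625 = 12.6275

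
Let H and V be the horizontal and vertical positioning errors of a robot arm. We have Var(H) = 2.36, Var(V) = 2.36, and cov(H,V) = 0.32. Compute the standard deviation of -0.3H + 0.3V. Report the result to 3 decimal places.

0.606

Var(-0.3H + 0.3V) = (-0.3)²·Var(H) + (0.3)²·Var(V) + 2·(-0.3)·(0.3)·cov(H,V)
= 0.09·2.36 + 0.09·2.36 + -0.18·0.32 = 0.3672
SD(-0.3H + 0.3V) = √0.3672 ≈ 0.606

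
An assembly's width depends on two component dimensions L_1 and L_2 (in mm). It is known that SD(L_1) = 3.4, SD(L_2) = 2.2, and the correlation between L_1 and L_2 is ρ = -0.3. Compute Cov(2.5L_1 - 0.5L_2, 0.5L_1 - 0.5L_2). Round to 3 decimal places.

19.026

V(L_1) = (3.4)² = 11.56;  V(L_2) = (2.2)² = 4.84
Cov(L_1,L_2) = ρ·SD(L_1)·SD(L_2) = -0.3·3.4·2.2 = -2.244
Cov(2.5L_1 - 0.5L_2, 0.5L_1 - 0.5L_2) = (2.5)(0.5)V(L_1) + (-0.5)(-0.5)V(L_2) + [(2.5)(-0.5) + (-0.5)(0.5)]Cov(L_1,L_2)
= 1.25·11.56 + 0.25·4.84 + -1.5·-2.244 = 19.026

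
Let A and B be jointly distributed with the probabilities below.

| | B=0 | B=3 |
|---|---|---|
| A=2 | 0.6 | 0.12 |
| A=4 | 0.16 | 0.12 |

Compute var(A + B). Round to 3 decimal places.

3.082

E[A] = 2.56,  E[B] = 0.72,  E[AB] = 2.16
var(A) = 7.36 − (2.56)² = 0.8064;  var(B) = 2.16 − (0.72)² = 1.6416
cov(A,B) = 2.16 − (2.56)(0.72) = 0.3168
var(A + B) = (1)²·0.8064 + (1)²·1.6416 + 2·(1)·(1)·0.3168 = 3.0816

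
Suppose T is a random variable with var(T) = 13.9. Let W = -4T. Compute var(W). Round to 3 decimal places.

var(-4T) = (-4)²·var(T) = 16·13.9 = 222.4

222.400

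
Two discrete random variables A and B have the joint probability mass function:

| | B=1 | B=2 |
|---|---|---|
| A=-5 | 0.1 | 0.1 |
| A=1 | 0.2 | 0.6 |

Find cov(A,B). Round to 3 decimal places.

0.240

E[A] = -0.2,  E[B] = 1.7
E[AB] = -0.1
cov(A,B) = E[AB] − E[A]E[B] = -0.1 − (-0.2)(1.7) = 0.24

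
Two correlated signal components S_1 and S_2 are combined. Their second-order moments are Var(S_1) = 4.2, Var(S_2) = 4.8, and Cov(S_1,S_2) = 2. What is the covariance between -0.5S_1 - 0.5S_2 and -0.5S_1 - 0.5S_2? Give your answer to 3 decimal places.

Cov(-0.5S_1 - 0.5S_2, -0.5S_1 - 0.5S_2) = (-0.5)(-0.5)Var(S_1) + (-0.5)(-0.5)Var(S_2) + [(-0.5)(-0.5) + (-0.5)(-0.5)]Cov(S_1,S_2)
= 0.25·4.2 + 0.25·4.8 + 0.5·2 = 3.25

3.250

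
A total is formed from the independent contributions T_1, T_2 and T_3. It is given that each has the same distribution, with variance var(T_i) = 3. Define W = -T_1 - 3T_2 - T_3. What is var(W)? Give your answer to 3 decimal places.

By independence, var(W) = (-1)²var(T_1) + (-3)²var(T_2) + (-1)²var(T_3)
= (-1)²·3 + (-3)²·3 + (-1)²·3 = 33

33.000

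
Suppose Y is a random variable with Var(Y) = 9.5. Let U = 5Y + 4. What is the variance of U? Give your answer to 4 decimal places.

237.5000

Var(5Y + 4) = (5)²·Var(Y) = 25·9.5 = 237.5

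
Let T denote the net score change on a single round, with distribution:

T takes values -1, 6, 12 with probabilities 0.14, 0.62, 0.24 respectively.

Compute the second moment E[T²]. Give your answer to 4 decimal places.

57.0200

E[T²] = (-1)²(0.14) + (6)²(0.62) + (12)²(0.24) = 57.02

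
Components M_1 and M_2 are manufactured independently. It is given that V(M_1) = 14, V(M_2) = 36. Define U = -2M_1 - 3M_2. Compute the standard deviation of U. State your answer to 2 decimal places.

By independence, V(U) = (-2)²V(M_1) + (-3)²V(M_2)
= (-2)²·14 + (-3)²·36 = 380
SD(U) = √380 ≈ 19.49

19.49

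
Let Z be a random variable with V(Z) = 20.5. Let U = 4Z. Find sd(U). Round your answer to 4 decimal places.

18.1108

V(4Z) = (4)²·20.5 = 328
sd(U) = √328 ≈ 18.1108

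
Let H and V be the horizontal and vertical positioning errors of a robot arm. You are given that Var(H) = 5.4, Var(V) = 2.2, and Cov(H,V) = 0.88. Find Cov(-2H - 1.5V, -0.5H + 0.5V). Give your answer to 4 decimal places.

Cov(-2H - 1.5V, -0.5H + 0.5V) = (-2)(-0.5)Var(H) + (-1.5)(0.5)Var(V) + [(-2)(0.5) + (-1.5)(-0.5)]Cov(H,V)
= 1·5.4 + -0.75·2.2 + -0.25·0.88 = 3.53

3.5300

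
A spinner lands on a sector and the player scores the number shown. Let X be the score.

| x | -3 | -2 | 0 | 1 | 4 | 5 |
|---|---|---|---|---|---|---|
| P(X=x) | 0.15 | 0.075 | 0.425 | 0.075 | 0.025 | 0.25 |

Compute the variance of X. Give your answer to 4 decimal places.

E[X] = (-3)(0.15) + (-2)(0.075) + (0)(0.425) + (1)(0.075) + (4)(0.025) + (5)(0.25) = 0.825
E[X²] = (-3)²(0.15) + (-2)²(0.075) + (0)²(0.425) + (1)²(0.075) + (4)²(0.025) + (5)²(0.25) = 8.375
Var(X) = E[X²] − (E[X])² = 8.375 − (0.825)² = 7.694375

7.6944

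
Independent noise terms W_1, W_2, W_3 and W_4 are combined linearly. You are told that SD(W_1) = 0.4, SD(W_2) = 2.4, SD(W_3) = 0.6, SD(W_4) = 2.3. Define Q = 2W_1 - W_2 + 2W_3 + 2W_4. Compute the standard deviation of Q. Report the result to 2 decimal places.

var(W_1) = 0.16, var(W_2) = 5.76, var(W_3) = 0.36, var(W_4) = 5.29
By independence, var(Q) = (2)²var(W_1) + (-1)²var(W_2) + (2)²var(W_3) + (2)²var(W_4)
= (2)²·0.16 + (-1)²·5.76 + (2)²·0.36 + (2)²·5.29 = 29
SD(Q) = √29 ≈ 5.39

5.39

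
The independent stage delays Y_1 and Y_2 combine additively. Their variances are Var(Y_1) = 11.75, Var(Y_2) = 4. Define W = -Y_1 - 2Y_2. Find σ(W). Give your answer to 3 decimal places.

5.268

By independence, Var(W) = (-1)²Var(Y_1) + (-2)²Var(Y_2)
= (-1)²·11.75 + (-2)²·4 = 27.75
σ(W) = √27.75 ≈ 5.268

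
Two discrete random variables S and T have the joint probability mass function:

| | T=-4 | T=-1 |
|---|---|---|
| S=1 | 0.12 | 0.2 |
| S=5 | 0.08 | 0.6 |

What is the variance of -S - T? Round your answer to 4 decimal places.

6.2656

E[S] = 3.72,  E[T] = -1.6,  E[ST] = -5.28
Var(S) = 17.32 − (3.72)² = 3.4816;  Var(T) = 4 − (-1.6)² = 1.44
Cov(S,T) = -5.28 − (3.72)(-1.6) = 0.672
Var(-S - T) = (-1)²·3.4816 + (-1)²·1.44 + 2·(-1)·(-1)·0.672 = 6.2656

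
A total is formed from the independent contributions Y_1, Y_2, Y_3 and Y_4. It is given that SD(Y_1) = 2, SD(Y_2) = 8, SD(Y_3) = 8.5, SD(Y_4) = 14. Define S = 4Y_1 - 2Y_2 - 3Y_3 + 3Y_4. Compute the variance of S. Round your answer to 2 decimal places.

Var(Y_1) = 4, Var(Y_2) = 64, Var(Y_3) = 72.25, Var(Y_4) = 196
By independence, Var(S) = (4)²Var(Y_1) + (-2)²Var(Y_2) + (-3)²Var(Y_3) + (3)²Var(Y_4)
= (4)²·4 + (-2)²·64 + (-3)²·72.25 + (3)²·196 = 2734.25

2734.25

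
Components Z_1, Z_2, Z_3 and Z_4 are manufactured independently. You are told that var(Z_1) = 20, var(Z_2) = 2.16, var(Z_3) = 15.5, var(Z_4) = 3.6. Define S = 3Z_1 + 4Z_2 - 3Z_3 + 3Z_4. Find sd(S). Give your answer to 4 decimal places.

By independence, var(S) = (3)²var(Z_1) + (4)²var(Z_2) + (-3)²var(Z_3) + (3)²var(Z_4)
= (3)²·20 + (4)²·2.16 + (-3)²·15.5 + (3)²·3.6 = 386.46
sd(S) = √386.46 ≈ 19.6586

19.6586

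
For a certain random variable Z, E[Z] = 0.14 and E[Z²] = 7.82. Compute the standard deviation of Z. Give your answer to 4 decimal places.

2.7929

var(Z) = 7.82 − (0.14)² = 7.8004
sd(Z) = √7.8004 ≈ 2.7929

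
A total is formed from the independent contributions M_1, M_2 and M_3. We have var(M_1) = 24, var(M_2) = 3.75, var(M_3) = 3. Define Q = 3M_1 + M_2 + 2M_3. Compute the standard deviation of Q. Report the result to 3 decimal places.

By independence, var(Q) = (3)²var(M_1) + (1)²var(M_2) + (2)²var(M_3)
= (3)²·24 + (1)²·3.75 + (2)²·3 = 231.75
SD(Q) = √231.75 ≈ 15.223

15.223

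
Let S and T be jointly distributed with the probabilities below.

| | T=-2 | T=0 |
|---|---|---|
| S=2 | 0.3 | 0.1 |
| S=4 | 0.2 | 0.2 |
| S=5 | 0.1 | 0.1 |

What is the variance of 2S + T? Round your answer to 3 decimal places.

7.840

E[S] = 3.4,  E[T] = -1.2,  E[ST] = -3.8
V(S) = 13 − (3.4)² = 1.44;  V(T) = 2.4 − (-1.2)² = 0.96
Cov(S,T) = -3.8 − (3.4)(-1.2) = 0.28
V(2S + T) = (2)²·1.44 + (1)²·0.96 + 2·(2)·(1)·0.28 = 7.84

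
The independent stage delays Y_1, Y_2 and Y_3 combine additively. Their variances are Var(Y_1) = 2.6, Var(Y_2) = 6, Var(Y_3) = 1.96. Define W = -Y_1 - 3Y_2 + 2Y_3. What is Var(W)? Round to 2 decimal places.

By independence, Var(W) = (-1)²Var(Y_1) + (-3)²Var(Y_2) + (2)²Var(Y_3)
= (-1)²·2.6 + (-3)²·6 + (2)²·1.96 = 64.44

64.44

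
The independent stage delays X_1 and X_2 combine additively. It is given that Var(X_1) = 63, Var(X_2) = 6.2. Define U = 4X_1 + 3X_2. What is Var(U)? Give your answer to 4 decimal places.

1063.8000

By independence, Var(U) = (4)²Var(X_1) + (3)²Var(X_2)
= (4)²·63 + (3)²·6.2 = 1063.8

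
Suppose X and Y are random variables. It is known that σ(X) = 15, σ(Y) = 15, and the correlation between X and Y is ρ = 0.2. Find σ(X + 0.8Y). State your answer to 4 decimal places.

Var(X) = (15)² = 225;  Var(Y) = (15)² = 225
Cov(X,Y) = ρ·σ(X)·σ(Y) = 0.2·15·15 = 45
Var(X + 0.8Y) = (1)²·Var(X) + (0.8)²·Var(Y) + 2·(1)·(0.8)·Cov(X,Y)
= 1·225 + 0.64·225 + 1.6·45 = 441
σ(X + 0.8Y) = √441 ≈ 21.0000

21.0000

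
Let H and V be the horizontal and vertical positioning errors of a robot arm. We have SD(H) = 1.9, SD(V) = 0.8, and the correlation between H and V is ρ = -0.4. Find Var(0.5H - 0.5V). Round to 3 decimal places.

Var(H) = (1.9)² = 3.61;  Var(V) = (0.8)² = 0.64
Cov(H,V) = ρ·SD(H)·SD(V) = -0.4·1.9·0.8 = -0.608
Var(0.5H - 0.5V) = (0.5)²·Var(H) + (-0.5)²·Var(V) + 2·(0.5)·(-0.5)·Cov(H,V)
= 0.25·3.61 + 0.25·0.64 + -0.5·-0.608 = 1.3665

1.367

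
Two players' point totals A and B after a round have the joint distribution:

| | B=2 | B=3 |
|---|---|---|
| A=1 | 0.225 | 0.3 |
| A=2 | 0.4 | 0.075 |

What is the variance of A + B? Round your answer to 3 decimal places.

E[A] = 1.475,  E[B] = 2.375,  E[AB] = 3.4
Var(A) = 2.425 − (1.475)² = 0.249375;  Var(B) = 5.875 − (2.375)² = 0.234375
Cov(A,B) = 3.4 − (1.475)(2.375) = -0.103125
Var(A + B) = (1)²·0.249375 + (1)²·0.234375 + 2·(1)·(1)·-0.103125 = 0.2775

0.278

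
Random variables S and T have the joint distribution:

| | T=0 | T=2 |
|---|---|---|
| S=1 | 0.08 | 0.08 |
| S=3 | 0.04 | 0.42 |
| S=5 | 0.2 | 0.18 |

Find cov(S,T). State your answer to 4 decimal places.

-0.1984

E[S] = 3.44,  E[T] = 1.36
E[ST] = 4.48
cov(S,T) = E[ST] − E[S]E[T] = 4.48 − (3.44)(1.36) = -0.1984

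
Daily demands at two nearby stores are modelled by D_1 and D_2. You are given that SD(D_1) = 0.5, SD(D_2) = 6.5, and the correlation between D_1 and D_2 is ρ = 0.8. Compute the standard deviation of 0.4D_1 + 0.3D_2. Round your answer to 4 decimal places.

2.1134

var(D_1) = (0.5)² = 0.25;  var(D_2) = (6.5)² = 42.25
Cov(D_1,D_2) = ρ·SD(D_1)·SD(D_2) = 0.8·0.5·6.5 = 2.6
var(0.4D_1 + 0.3D_2) = (0.4)²·var(D_1) + (0.3)²·var(D_2) + 2·(0.4)·(0.3)·Cov(D_1,D_2)
= 0.16·0.25 + 0.09·42.25 + 0.24·2.6 = 4.4665
SD(0.4D_1 + 0.3D_2) = √4.4665 ≈ 2.1134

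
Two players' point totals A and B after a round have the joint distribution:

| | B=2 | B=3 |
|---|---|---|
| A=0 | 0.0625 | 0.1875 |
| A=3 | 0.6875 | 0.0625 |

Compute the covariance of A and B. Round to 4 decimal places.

E[A] = 2.25,  E[B] = 2.25
E[AB] = 4.6875
Cov(A,B) = E[AB] − E[A]E[B] = 4.6875 − (2.25)(2.25) = -0.375

-0.3750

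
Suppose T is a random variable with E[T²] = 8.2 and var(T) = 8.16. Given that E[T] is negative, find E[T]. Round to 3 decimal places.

(E[T])² = E[T²] − var(T) = 8.2 − 8.16 = 0.04
E[T] = −√0.04 = -0.2

-0.200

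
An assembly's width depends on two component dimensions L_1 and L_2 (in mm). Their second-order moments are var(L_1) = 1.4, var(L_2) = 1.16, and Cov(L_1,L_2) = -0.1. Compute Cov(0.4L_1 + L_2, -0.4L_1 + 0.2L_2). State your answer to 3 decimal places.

Cov(0.4L_1 + L_2, -0.4L_1 + 0.2L_2) = (0.4)(-0.4)var(L_1) + (1)(0.2)var(L_2) + [(0.4)(0.2) + (1)(-0.4)]Cov(L_1,L_2)
= -0.16·1.4 + 0.2·1.16 + -0.32·-0.1 = 0.04

0.040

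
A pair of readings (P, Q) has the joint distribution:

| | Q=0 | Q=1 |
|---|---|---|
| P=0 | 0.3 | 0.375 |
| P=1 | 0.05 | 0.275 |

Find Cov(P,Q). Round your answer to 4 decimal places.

E[P] = 0.325,  E[Q] = 0.65
E[PQ] = 0.275
Cov(P,Q) = E[PQ] − E[P]E[Q] = 0.275 − (0.325)(0.65) = 0.06375

0.0638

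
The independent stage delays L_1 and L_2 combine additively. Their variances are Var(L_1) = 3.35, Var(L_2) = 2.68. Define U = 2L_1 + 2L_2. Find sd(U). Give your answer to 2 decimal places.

4.91

By independence, Var(U) = (2)²Var(L_1) + (2)²Var(L_2)
= (2)²·3.35 + (2)²·2.68 = 24.12
sd(U) = √24.12 ≈ 4.91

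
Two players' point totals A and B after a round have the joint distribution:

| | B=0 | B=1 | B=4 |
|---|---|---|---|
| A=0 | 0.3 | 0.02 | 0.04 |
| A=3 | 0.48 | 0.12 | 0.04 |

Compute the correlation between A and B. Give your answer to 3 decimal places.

E[A] = 1.92,  E[B] = 0.46
E[AB] = 0.84
Cov(A,B) = E[AB] − E[A]E[B] = 0.84 − (1.92)(0.46) = -0.0432
V(A) = 2.0736,  V(B) = 1.2084
ρ = -0.0432 / √(2.0736·1.2084) ≈ -0.027

-0.027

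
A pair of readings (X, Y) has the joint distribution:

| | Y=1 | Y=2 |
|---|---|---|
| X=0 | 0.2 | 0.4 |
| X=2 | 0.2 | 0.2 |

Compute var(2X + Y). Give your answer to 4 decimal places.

3.7600

E[X] = 0.8,  E[Y] = 1.6,  E[XY] = 1.2
var(X) = 1.6 − (0.8)² = 0.96;  var(Y) = 2.8 − (1.6)² = 0.24
Cov(X,Y) = 1.2 − (0.8)(1.6) = -0.08
var(2X + Y) = (2)²·0.96 + (1)²·0.24 + 2·(2)·(1)·-0.08 = 3.76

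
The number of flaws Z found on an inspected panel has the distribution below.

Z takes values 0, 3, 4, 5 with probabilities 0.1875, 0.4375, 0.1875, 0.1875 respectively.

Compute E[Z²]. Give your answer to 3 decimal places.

11.625

E[Z²] = (0)²(0.1875) + (3)²(0.4375) + (4)²(0.1875) + (5)²(0.1875) = 11.625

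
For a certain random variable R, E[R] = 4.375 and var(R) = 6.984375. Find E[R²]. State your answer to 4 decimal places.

26.1250

E[R²] = var(R) + (E[R])² = 6.984375 + (4.375)² = 26.125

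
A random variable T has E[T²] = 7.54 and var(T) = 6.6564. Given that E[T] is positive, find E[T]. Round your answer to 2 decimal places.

(E[T])² = E[T²] − var(T) = 7.54 − 6.6564 = 0.8836
E[T] = √0.8836 = 0.94

0.94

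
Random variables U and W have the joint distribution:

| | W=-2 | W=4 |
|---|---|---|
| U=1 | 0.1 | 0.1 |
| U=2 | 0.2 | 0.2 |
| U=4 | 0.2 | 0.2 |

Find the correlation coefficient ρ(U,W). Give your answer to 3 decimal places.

E[U] = 2.6,  E[W] = 1
E[UW] = 2.6
Cov(U,W) = E[UW] − E[U]E[W] = 2.6 − (2.6)(1) = 0
V(U) = 1.44,  V(W) = 9
ρ = 0 / √(1.44·9) ≈ 0.000

0.000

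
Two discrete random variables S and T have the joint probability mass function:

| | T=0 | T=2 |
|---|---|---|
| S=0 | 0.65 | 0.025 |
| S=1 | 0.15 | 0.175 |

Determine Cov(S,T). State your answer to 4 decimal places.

0.2200

E[S] = 0.325,  E[T] = 0.4
E[ST] = 0.35
Cov(S,T) = E[ST] − E[S]E[T] = 0.35 − (0.325)(0.4) = 0.22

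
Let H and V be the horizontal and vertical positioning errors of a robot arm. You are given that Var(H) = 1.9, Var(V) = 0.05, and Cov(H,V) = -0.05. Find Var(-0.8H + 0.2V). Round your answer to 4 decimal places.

Var(-0.8H + 0.2V) = (-0.8)²·Var(H) + (0.2)²·Var(V) + 2·(-0.8)·(0.2)·Cov(H,V)
= 0.64·1.9 + 0.04·0.05 + -0.32·-0.05 = 1.234

1.2340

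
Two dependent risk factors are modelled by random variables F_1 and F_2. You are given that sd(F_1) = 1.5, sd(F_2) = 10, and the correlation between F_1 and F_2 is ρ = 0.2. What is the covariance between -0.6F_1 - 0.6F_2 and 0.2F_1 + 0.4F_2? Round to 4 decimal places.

Var(F_1) = (1.5)² = 2.25;  Var(F_2) = (10)² = 100
cov(F_1,F_2) = ρ·sd(F_1)·sd(F_2) = 0.2·1.5·10 = 3
cov(-0.6F_1 - 0.6F_2, 0.2F_1 + 0.4F_2) = (-0.6)(0.2)Var(F_1) + (-0.6)(0.4)Var(F_2) + [(-0.6)(0.4) + (-0.6)(0.2)]cov(F_1,F_2)
= -0.12·2.25 + -0.24·100 + -0.36·3 = -25.35

-25.3500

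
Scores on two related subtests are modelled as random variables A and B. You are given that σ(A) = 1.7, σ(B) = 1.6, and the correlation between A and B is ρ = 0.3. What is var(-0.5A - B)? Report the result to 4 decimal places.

var(A) = (1.7)² = 2.89;  var(B) = (1.6)² = 2.56
cov(A,B) = ρ·σ(A)·σ(B) = 0.3·1.7·1.6 = 0.816
var(-0.5A - B) = (-0.5)²·var(A) + (-1)²·var(B) + 2·(-0.5)·(-1)·cov(A,B)
= 0.25·2.89 + 1·2.56 + 1·0.816 = 4.0985

4.0985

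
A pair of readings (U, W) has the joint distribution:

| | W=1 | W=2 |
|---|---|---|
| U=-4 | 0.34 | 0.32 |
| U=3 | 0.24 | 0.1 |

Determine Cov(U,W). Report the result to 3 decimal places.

-0.300

E[U] = -1.62,  E[W] = 1.42
E[UW] = -2.6
Cov(U,W) = E[UW] − E[U]E[W] = -2.6 − (-1.62)(1.42) = -0.2996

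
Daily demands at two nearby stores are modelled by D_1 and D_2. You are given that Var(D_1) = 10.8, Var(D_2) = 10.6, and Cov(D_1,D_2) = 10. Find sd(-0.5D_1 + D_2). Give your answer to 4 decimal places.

1.8166

Var(-0.5D_1 + D_2) = (-0.5)²·Var(D_1) + (1)²·Var(D_2) + 2·(-0.5)·(1)·Cov(D_1,D_2)
= 0.25·10.8 + 1·10.6 + -1·10 = 3.3
sd(-0.5D_1 + D_2) = √3.3 ≈ 1.8166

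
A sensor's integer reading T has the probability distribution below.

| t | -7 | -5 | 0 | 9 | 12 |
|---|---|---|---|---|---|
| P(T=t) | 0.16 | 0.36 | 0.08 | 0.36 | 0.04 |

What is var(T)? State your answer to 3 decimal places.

51.120

E[T] = (-7)(0.16) + (-5)(0.36) + (0)(0.08) + (9)(0.36) + (12)(0.04) = 0.8
E[T²] = (-7)²(0.16) + (-5)²(0.36) + (0)²(0.08) + (9)²(0.36) + (12)²(0.04) = 51.76
var(T) = E[T²] − (E[T])² = 51.76 − (0.8)² = 51.12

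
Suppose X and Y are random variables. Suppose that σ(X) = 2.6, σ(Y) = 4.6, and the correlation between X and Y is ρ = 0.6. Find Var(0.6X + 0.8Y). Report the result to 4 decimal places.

Var(X) = (2.6)² = 6.76;  Var(Y) = (4.6)² = 21.16
Cov(X,Y) = ρ·σ(X)·σ(Y) = 0.6·2.6·4.6 = 7.176
Var(0.6X + 0.8Y) = (0.6)²·Var(X) + (0.8)²·Var(Y) + 2·(0.6)·(0.8)·Cov(X,Y)
= 0.36·6.76 + 0.64·21.16 + 0.96·7.176 = 22.86496

22.8650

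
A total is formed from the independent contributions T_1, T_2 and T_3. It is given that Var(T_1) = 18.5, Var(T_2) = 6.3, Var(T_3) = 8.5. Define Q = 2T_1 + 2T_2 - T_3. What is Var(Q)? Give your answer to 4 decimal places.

By independence, Var(Q) = (2)²Var(T_1) + (2)²Var(T_2) + (-1)²Var(T_3)
= (2)²·18.5 + (2)²·6.3 + (-1)²·8.5 = 107.7

107.7000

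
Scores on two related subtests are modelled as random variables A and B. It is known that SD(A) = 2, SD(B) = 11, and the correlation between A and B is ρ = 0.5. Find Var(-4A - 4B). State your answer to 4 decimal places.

Var(A) = (2)² = 4;  Var(B) = (11)² = 121
Cov(A,B) = ρ·SD(A)·SD(B) = 0.5·2·11 = 11
Var(-4A - 4B) = (-4)²·Var(A) + (-4)²·Var(B) + 2·(-4)·(-4)·Cov(A,B)
= 16·4 + 16·121 + 32·11 = 2352

2352.0000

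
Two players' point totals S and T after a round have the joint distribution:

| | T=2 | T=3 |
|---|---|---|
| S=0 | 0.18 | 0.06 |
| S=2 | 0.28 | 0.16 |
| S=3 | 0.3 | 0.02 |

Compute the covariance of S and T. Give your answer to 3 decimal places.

-0.062

E[S] = 1.84,  E[T] = 2.24
E[ST] = 4.06
Cov(S,T) = E[ST] − E[S]E[T] = 4.06 − (1.84)(2.24) = -0.0616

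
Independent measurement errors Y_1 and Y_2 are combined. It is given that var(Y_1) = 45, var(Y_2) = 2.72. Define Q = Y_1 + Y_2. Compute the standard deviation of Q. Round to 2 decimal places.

By independence, var(Q) = (1)²var(Y_1) + (1)²var(Y_2)
= (1)²·45 + (1)²·2.72 = 47.72
sd(Q) = √47.72 ≈ 6.91

6.91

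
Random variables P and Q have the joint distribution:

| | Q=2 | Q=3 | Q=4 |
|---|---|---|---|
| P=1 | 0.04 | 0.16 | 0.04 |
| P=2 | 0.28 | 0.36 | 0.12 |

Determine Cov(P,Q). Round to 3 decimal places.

E[P] = 1.76,  E[Q] = 2.84
E[PQ] = 4.96
Cov(P,Q) = E[PQ] − E[P]E[Q] = 4.96 − (1.76)(2.84) = -0.0384

-0.038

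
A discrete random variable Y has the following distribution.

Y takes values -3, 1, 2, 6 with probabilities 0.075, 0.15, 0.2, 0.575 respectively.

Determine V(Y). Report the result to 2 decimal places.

E[Y] = (-3)(0.075) + (1)(0.15) + (2)(0.2) + (6)(0.575) = 3.775
E[Y²] = (-3)²(0.075) + (1)²(0.15) + (2)²(0.2) + (6)²(0.575) = 22.325
V(Y) = E[Y²] − (E[Y])² = 22.325 − (3.775)² = 8.074375

8.07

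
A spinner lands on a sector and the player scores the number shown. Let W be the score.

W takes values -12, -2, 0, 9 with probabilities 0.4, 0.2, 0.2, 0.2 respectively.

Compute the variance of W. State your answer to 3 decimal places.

63.040

E[W] = (-12)(0.4) + (-2)(0.2) + (0)(0.2) + (9)(0.2) = -3.4
E[W²] = (-12)²(0.4) + (-2)²(0.2) + (0)²(0.2) + (9)²(0.2) = 74.6
Var(W) = E[W²] − (E[W])² = 74.6 − (-3.4)² = 63.04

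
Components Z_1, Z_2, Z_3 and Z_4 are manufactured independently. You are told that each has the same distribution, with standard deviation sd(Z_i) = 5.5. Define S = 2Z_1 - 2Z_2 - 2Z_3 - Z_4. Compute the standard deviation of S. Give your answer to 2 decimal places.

19.83

Var(Z_i) = (5.5)² = 30.25
By independence, Var(S) = (2)²Var(Z_1) + (-2)²Var(Z_2) + (-2)²Var(Z_3) + (-1)²Var(Z_4)
= (2)²·30.25 + (-2)²·30.25 + (-2)²·30.25 + (-1)²·30.25 = 393.25
sd(S) = √393.25 ≈ 19.83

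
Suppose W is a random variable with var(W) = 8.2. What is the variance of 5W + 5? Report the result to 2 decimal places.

var(5W + 5) = (5)²·var(W) = 25·8.2 = 205

205.00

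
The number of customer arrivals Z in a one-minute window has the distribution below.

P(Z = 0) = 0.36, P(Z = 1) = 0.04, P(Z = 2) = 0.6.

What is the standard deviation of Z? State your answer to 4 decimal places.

0.9499

E[Z] = (0)(0.36) + (1)(0.04) + (2)(0.6) = 1.24
E[Z²] = (0)²(0.36) + (1)²(0.04) + (2)²(0.6) = 2.44
Var(Z) = E[Z²] − (E[Z])² = 2.44 − (1.24)² = 0.9024
sd(Z) = √0.9024 ≈ 0.9499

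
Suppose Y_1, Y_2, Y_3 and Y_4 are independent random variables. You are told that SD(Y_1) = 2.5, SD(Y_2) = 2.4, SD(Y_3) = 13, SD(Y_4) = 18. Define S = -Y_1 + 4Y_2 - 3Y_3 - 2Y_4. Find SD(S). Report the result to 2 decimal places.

Var(Y_1) = 6.25, Var(Y_2) = 5.76, Var(Y_3) = 169, Var(Y_4) = 324
By independence, Var(S) = (-1)²Var(Y_1) + (4)²Var(Y_2) + (-3)²Var(Y_3) + (-2)²Var(Y_4)
= (-1)²·6.25 + (4)²·5.76 + (-3)²·169 + (-2)²·324 = 2915.41
SD(S) = √2915.41 ≈ 53.99

53.99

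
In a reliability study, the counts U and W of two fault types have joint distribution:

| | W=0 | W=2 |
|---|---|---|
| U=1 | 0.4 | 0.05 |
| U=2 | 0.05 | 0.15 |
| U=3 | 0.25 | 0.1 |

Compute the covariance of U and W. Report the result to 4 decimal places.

0.1600

E[U] = 1.9,  E[W] = 0.6
E[UW] = 1.3
Cov(U,W) = E[UW] − E[U]E[W] = 1.3 − (1.9)(0.6) = 0.16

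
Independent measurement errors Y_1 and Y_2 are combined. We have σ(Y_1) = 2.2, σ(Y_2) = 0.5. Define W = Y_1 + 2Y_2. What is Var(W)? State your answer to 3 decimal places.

Var(Y_1) = 4.84, Var(Y_2) = 0.25
By independence, Var(W) = (1)²Var(Y_1) + (2)²Var(Y_2)
= (1)²·4.84 + (2)²·0.25 = 5.84

5.840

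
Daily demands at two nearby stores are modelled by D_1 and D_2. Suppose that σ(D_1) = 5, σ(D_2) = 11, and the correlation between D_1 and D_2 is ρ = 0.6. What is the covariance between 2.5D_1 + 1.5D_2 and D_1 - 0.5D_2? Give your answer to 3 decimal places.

-20.000

Var(D_1) = (5)² = 25;  Var(D_2) = (11)² = 121
Cov(D_1,D_2) = ρ·σ(D_1)·σ(D_2) = 0.6·5·11 = 33
Cov(2.5D_1 + 1.5D_2, D_1 - 0.5D_2) = (2.5)(1)Var(D_1) + (1.5)(-0.5)Var(D_2) + [(2.5)(-0.5) + (1.5)(1)]Cov(D_1,D_2)
= 2.5·25 + -0.75·121 + 0.25·33 = -20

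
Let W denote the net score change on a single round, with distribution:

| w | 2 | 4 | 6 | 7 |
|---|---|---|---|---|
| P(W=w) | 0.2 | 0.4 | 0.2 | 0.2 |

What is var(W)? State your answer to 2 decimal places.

3.04

E[W] = (2)(0.2) + (4)(0.4) + (6)(0.2) + (7)(0.2) = 4.6
E[W²] = (2)²(0.2) + (4)²(0.4) + (6)²(0.2) + (7)²(0.2) = 24.2
var(W) = E[W²] − (E[W])² = 24.2 − (4.6)² = 3.04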